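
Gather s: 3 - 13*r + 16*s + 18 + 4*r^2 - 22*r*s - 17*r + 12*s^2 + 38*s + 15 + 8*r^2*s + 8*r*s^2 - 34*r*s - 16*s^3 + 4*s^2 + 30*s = 4*r^2 - 30*r - 16*s^3 + s^2*(8*r + 16) + s*(8*r^2 - 56*r + 84) + 36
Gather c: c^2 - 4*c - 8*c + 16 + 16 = c^2 - 12*c + 32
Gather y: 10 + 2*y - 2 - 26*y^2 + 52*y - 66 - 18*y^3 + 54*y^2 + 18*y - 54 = -18*y^3 + 28*y^2 + 72*y - 112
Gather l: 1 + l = l + 1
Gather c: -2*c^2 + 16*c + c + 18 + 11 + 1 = -2*c^2 + 17*c + 30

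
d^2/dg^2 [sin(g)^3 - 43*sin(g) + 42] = (49 - 9*sin(g)^2)*sin(g)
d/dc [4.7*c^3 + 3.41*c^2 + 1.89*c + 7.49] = 14.1*c^2 + 6.82*c + 1.89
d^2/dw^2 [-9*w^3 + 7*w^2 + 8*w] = 14 - 54*w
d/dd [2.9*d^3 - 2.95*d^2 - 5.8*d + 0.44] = 8.7*d^2 - 5.9*d - 5.8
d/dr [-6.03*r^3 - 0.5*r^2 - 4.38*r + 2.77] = -18.09*r^2 - 1.0*r - 4.38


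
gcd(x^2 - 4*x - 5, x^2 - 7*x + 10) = x - 5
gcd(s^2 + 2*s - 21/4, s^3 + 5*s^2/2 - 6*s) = s - 3/2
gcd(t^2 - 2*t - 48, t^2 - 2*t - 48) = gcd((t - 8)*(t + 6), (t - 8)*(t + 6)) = t^2 - 2*t - 48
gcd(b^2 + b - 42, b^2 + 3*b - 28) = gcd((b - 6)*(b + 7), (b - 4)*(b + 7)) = b + 7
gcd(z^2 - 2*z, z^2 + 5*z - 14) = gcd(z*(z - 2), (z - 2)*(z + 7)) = z - 2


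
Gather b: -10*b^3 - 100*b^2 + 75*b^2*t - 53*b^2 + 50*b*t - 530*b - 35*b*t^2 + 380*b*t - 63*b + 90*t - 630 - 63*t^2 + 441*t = -10*b^3 + b^2*(75*t - 153) + b*(-35*t^2 + 430*t - 593) - 63*t^2 + 531*t - 630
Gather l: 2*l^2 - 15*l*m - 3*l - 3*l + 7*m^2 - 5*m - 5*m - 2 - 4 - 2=2*l^2 + l*(-15*m - 6) + 7*m^2 - 10*m - 8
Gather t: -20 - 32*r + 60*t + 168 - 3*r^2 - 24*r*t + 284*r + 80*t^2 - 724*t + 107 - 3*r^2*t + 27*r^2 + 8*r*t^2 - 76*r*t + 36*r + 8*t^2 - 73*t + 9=24*r^2 + 288*r + t^2*(8*r + 88) + t*(-3*r^2 - 100*r - 737) + 264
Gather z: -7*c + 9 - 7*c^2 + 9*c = -7*c^2 + 2*c + 9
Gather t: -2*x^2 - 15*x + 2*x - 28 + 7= -2*x^2 - 13*x - 21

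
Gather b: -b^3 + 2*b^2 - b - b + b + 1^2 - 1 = -b^3 + 2*b^2 - b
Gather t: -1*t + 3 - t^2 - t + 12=-t^2 - 2*t + 15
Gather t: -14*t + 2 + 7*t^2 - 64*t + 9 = 7*t^2 - 78*t + 11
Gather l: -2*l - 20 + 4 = -2*l - 16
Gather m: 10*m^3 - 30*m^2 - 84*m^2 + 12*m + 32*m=10*m^3 - 114*m^2 + 44*m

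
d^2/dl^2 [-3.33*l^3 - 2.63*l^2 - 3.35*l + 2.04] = -19.98*l - 5.26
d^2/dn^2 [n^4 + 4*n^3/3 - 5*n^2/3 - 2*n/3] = 12*n^2 + 8*n - 10/3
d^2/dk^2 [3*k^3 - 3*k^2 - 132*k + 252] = 18*k - 6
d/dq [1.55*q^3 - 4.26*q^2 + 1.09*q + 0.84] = 4.65*q^2 - 8.52*q + 1.09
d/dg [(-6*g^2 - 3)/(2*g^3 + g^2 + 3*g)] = 3*(4*g^4 + 2*g + 3)/(g^2*(4*g^4 + 4*g^3 + 13*g^2 + 6*g + 9))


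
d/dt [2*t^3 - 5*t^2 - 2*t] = 6*t^2 - 10*t - 2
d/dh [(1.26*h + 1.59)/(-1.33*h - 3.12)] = (-2.415945*h - 5.66748)/(1.33*h + 3.12)^3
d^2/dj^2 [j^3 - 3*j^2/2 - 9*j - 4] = 6*j - 3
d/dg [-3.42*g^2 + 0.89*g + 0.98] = 0.89 - 6.84*g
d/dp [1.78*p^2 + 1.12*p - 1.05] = 3.56*p + 1.12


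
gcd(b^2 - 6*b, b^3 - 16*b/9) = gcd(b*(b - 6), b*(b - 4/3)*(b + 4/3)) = b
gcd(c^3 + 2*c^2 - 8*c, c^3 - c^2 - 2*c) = c^2 - 2*c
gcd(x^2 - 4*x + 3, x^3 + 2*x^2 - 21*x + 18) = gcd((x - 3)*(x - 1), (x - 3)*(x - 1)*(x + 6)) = x^2 - 4*x + 3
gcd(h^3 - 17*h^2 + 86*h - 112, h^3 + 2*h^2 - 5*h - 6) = h - 2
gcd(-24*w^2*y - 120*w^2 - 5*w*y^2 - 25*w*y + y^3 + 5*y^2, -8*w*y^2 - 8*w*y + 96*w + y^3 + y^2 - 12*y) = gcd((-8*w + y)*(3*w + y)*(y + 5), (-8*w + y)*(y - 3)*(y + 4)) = -8*w + y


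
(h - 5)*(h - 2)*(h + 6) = h^3 - h^2 - 32*h + 60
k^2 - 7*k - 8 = (k - 8)*(k + 1)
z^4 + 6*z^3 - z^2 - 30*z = z*(z - 2)*(z + 3)*(z + 5)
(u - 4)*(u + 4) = u^2 - 16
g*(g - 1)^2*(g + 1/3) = g^4 - 5*g^3/3 + g^2/3 + g/3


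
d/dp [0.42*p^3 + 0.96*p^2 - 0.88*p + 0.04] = 1.26*p^2 + 1.92*p - 0.88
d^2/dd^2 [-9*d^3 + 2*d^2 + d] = 4 - 54*d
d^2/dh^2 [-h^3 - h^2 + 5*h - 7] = -6*h - 2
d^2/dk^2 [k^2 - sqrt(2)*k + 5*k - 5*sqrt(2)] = 2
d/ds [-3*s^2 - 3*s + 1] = -6*s - 3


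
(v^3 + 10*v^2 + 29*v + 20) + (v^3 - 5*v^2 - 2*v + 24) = 2*v^3 + 5*v^2 + 27*v + 44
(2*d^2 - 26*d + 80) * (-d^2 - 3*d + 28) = -2*d^4 + 20*d^3 + 54*d^2 - 968*d + 2240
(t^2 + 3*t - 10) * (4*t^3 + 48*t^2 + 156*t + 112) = 4*t^5 + 60*t^4 + 260*t^3 + 100*t^2 - 1224*t - 1120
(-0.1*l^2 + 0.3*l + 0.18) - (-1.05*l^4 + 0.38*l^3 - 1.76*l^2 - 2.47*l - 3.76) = 1.05*l^4 - 0.38*l^3 + 1.66*l^2 + 2.77*l + 3.94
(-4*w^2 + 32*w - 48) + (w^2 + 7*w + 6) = -3*w^2 + 39*w - 42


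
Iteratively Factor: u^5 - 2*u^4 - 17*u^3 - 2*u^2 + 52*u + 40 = (u + 2)*(u^4 - 4*u^3 - 9*u^2 + 16*u + 20) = (u - 5)*(u + 2)*(u^3 + u^2 - 4*u - 4) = (u - 5)*(u - 2)*(u + 2)*(u^2 + 3*u + 2) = (u - 5)*(u - 2)*(u + 2)^2*(u + 1)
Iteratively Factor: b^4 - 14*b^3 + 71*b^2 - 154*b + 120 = (b - 3)*(b^3 - 11*b^2 + 38*b - 40) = (b - 3)*(b - 2)*(b^2 - 9*b + 20) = (b - 5)*(b - 3)*(b - 2)*(b - 4)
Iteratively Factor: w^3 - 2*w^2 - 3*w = (w)*(w^2 - 2*w - 3) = w*(w - 3)*(w + 1)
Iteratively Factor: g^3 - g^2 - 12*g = (g - 4)*(g^2 + 3*g) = g*(g - 4)*(g + 3)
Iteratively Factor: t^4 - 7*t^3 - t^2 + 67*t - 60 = (t - 5)*(t^3 - 2*t^2 - 11*t + 12) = (t - 5)*(t + 3)*(t^2 - 5*t + 4) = (t - 5)*(t - 4)*(t + 3)*(t - 1)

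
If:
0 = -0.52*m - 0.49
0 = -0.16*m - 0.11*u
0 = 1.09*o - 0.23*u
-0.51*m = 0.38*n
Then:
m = -0.94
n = 1.26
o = 0.29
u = 1.37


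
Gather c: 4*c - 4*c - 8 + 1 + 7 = 0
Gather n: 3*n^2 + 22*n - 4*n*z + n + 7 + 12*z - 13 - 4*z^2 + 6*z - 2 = 3*n^2 + n*(23 - 4*z) - 4*z^2 + 18*z - 8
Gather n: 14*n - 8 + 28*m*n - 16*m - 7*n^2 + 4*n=-16*m - 7*n^2 + n*(28*m + 18) - 8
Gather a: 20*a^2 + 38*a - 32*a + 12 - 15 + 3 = 20*a^2 + 6*a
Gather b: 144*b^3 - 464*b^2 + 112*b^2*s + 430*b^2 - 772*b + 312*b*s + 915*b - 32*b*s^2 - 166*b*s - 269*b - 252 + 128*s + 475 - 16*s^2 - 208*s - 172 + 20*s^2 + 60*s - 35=144*b^3 + b^2*(112*s - 34) + b*(-32*s^2 + 146*s - 126) + 4*s^2 - 20*s + 16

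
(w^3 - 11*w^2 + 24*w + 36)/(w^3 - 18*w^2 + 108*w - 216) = (w + 1)/(w - 6)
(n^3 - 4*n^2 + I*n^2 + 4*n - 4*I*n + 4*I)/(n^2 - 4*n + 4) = n + I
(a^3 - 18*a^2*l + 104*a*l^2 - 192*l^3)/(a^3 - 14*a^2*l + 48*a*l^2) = (a - 4*l)/a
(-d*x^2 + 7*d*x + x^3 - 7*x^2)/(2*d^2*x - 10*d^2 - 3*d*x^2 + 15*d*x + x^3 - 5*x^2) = x*(x - 7)/(-2*d*x + 10*d + x^2 - 5*x)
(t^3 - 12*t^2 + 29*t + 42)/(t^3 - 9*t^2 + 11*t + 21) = (t - 6)/(t - 3)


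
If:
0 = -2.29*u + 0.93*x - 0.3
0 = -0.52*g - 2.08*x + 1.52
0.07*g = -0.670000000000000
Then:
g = -9.57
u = 1.14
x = 3.12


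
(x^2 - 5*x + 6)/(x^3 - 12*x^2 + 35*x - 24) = (x - 2)/(x^2 - 9*x + 8)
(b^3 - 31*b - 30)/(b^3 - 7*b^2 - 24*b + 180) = (b + 1)/(b - 6)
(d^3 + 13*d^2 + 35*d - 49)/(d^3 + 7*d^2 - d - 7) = (d + 7)/(d + 1)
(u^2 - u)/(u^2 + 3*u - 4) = u/(u + 4)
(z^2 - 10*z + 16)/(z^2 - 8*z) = (z - 2)/z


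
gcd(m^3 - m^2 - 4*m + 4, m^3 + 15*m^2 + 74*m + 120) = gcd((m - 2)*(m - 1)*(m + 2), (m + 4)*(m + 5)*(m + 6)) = 1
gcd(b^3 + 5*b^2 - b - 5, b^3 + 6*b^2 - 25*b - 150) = b + 5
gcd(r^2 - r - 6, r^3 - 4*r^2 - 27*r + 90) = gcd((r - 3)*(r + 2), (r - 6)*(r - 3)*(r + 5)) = r - 3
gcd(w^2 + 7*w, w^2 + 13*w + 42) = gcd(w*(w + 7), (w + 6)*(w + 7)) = w + 7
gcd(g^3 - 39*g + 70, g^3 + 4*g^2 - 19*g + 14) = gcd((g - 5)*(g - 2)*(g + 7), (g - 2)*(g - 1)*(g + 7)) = g^2 + 5*g - 14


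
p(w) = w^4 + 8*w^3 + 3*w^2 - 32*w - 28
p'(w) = 4*w^3 + 24*w^2 + 6*w - 32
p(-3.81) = -94.27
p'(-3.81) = 72.30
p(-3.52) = -73.58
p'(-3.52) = 69.79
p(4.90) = 1404.90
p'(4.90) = 1044.24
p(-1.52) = 4.81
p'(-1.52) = 0.28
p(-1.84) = 2.66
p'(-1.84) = 13.30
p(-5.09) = -171.14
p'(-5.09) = 31.77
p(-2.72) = -25.02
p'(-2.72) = 48.75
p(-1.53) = 4.81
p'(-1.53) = 0.68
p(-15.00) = 24752.00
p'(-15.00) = -8222.00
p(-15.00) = 24752.00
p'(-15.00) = -8222.00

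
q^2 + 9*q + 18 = (q + 3)*(q + 6)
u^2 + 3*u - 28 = (u - 4)*(u + 7)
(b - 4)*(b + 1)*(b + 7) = b^3 + 4*b^2 - 25*b - 28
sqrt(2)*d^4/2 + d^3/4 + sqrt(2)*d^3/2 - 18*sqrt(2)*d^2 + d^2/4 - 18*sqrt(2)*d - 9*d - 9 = (d/2 + 1/2)*(d - 6)*(d + 6)*(sqrt(2)*d + 1/2)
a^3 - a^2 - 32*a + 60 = (a - 5)*(a - 2)*(a + 6)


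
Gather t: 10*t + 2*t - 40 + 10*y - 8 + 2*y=12*t + 12*y - 48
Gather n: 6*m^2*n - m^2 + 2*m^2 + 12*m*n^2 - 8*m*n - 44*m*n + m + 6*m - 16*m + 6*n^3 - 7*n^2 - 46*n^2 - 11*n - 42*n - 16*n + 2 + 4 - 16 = m^2 - 9*m + 6*n^3 + n^2*(12*m - 53) + n*(6*m^2 - 52*m - 69) - 10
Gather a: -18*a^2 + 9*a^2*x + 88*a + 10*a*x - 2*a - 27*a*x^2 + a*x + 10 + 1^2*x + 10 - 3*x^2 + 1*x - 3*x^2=a^2*(9*x - 18) + a*(-27*x^2 + 11*x + 86) - 6*x^2 + 2*x + 20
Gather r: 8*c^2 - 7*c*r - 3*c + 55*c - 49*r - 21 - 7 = 8*c^2 + 52*c + r*(-7*c - 49) - 28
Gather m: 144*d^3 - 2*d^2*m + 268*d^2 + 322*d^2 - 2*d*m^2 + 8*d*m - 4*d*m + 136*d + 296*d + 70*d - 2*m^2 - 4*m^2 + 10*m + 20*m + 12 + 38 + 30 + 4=144*d^3 + 590*d^2 + 502*d + m^2*(-2*d - 6) + m*(-2*d^2 + 4*d + 30) + 84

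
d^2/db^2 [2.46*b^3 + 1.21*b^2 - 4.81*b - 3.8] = 14.76*b + 2.42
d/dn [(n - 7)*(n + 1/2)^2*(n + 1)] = 4*n^3 - 15*n^2 - 51*n/2 - 17/2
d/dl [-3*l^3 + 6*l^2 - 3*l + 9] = -9*l^2 + 12*l - 3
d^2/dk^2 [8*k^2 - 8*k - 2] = 16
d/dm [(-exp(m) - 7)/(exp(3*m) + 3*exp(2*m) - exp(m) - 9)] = ((exp(m) + 7)*(3*exp(2*m) + 6*exp(m) - 1) - exp(3*m) - 3*exp(2*m) + exp(m) + 9)*exp(m)/(exp(3*m) + 3*exp(2*m) - exp(m) - 9)^2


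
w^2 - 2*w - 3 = (w - 3)*(w + 1)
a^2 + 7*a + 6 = (a + 1)*(a + 6)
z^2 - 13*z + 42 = (z - 7)*(z - 6)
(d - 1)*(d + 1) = d^2 - 1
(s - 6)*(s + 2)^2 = s^3 - 2*s^2 - 20*s - 24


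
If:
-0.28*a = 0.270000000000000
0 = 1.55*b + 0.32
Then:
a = -0.96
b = -0.21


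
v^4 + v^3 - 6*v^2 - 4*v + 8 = (v - 2)*(v - 1)*(v + 2)^2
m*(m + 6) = m^2 + 6*m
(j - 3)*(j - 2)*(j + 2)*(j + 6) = j^4 + 3*j^3 - 22*j^2 - 12*j + 72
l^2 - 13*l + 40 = (l - 8)*(l - 5)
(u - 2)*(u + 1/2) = u^2 - 3*u/2 - 1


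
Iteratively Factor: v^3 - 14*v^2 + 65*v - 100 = (v - 5)*(v^2 - 9*v + 20) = (v - 5)*(v - 4)*(v - 5)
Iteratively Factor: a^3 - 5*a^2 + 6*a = (a - 2)*(a^2 - 3*a) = a*(a - 2)*(a - 3)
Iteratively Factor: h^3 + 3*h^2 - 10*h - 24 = (h + 4)*(h^2 - h - 6) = (h + 2)*(h + 4)*(h - 3)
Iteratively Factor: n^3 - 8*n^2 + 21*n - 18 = (n - 3)*(n^2 - 5*n + 6) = (n - 3)*(n - 2)*(n - 3)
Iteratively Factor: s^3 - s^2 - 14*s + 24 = (s - 2)*(s^2 + s - 12) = (s - 3)*(s - 2)*(s + 4)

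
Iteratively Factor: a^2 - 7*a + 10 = (a - 5)*(a - 2)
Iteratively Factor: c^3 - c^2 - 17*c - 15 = (c - 5)*(c^2 + 4*c + 3) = (c - 5)*(c + 3)*(c + 1)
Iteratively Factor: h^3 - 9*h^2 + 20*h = (h)*(h^2 - 9*h + 20) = h*(h - 5)*(h - 4)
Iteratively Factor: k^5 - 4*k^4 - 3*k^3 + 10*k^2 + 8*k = (k - 4)*(k^4 - 3*k^2 - 2*k) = (k - 4)*(k - 2)*(k^3 + 2*k^2 + k) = (k - 4)*(k - 2)*(k + 1)*(k^2 + k) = k*(k - 4)*(k - 2)*(k + 1)*(k + 1)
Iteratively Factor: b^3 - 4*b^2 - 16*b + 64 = (b - 4)*(b^2 - 16) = (b - 4)*(b + 4)*(b - 4)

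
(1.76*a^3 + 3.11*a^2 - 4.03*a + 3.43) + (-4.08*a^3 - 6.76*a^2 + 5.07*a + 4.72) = -2.32*a^3 - 3.65*a^2 + 1.04*a + 8.15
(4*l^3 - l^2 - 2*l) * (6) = 24*l^3 - 6*l^2 - 12*l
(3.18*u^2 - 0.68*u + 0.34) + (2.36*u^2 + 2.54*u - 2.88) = 5.54*u^2 + 1.86*u - 2.54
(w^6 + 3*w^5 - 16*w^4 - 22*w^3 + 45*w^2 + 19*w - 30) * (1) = w^6 + 3*w^5 - 16*w^4 - 22*w^3 + 45*w^2 + 19*w - 30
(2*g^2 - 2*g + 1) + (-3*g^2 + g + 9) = -g^2 - g + 10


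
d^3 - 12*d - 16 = (d - 4)*(d + 2)^2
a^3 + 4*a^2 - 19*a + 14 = (a - 2)*(a - 1)*(a + 7)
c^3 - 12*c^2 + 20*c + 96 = (c - 8)*(c - 6)*(c + 2)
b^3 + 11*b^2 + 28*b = b*(b + 4)*(b + 7)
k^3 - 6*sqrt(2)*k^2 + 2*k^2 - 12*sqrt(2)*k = k*(k + 2)*(k - 6*sqrt(2))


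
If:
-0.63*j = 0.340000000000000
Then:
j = -0.54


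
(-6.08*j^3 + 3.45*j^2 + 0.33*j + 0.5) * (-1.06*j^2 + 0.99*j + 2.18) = 6.4448*j^5 - 9.6762*j^4 - 10.1887*j^3 + 7.3177*j^2 + 1.2144*j + 1.09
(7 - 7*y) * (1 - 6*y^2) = 42*y^3 - 42*y^2 - 7*y + 7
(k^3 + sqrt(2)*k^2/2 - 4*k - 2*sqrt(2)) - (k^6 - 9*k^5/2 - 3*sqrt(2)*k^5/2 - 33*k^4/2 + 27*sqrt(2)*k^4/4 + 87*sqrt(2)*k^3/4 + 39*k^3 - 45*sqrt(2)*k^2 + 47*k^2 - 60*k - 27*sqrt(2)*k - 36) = -k^6 + 3*sqrt(2)*k^5/2 + 9*k^5/2 - 27*sqrt(2)*k^4/4 + 33*k^4/2 - 38*k^3 - 87*sqrt(2)*k^3/4 - 47*k^2 + 91*sqrt(2)*k^2/2 + 27*sqrt(2)*k + 56*k - 2*sqrt(2) + 36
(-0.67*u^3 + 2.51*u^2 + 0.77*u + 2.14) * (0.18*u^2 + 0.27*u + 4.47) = -0.1206*u^5 + 0.2709*u^4 - 2.1786*u^3 + 11.8128*u^2 + 4.0197*u + 9.5658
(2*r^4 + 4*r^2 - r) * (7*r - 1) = 14*r^5 - 2*r^4 + 28*r^3 - 11*r^2 + r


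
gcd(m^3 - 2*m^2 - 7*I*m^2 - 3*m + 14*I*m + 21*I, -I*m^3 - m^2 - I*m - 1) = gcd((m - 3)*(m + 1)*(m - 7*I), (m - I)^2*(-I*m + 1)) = 1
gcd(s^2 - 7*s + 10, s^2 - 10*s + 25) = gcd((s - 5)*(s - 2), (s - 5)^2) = s - 5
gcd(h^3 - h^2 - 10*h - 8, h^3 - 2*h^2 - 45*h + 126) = 1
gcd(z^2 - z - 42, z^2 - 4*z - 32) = 1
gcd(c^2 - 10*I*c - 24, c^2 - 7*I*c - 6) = c - 6*I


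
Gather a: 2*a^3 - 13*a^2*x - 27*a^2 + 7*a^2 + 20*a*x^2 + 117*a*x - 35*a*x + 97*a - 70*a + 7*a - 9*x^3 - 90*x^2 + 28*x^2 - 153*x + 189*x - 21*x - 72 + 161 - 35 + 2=2*a^3 + a^2*(-13*x - 20) + a*(20*x^2 + 82*x + 34) - 9*x^3 - 62*x^2 + 15*x + 56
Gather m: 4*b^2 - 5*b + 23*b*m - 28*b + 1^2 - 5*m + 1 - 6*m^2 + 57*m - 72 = 4*b^2 - 33*b - 6*m^2 + m*(23*b + 52) - 70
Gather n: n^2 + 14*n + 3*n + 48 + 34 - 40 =n^2 + 17*n + 42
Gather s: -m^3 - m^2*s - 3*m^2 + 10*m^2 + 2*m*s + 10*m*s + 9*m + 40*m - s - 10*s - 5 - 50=-m^3 + 7*m^2 + 49*m + s*(-m^2 + 12*m - 11) - 55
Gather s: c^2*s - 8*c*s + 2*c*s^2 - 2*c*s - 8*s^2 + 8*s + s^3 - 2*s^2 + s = s^3 + s^2*(2*c - 10) + s*(c^2 - 10*c + 9)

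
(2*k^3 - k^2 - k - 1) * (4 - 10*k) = -20*k^4 + 18*k^3 + 6*k^2 + 6*k - 4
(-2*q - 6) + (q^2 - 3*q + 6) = q^2 - 5*q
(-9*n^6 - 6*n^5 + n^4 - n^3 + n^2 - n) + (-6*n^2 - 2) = -9*n^6 - 6*n^5 + n^4 - n^3 - 5*n^2 - n - 2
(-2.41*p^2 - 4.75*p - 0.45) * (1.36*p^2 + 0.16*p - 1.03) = -3.2776*p^4 - 6.8456*p^3 + 1.1103*p^2 + 4.8205*p + 0.4635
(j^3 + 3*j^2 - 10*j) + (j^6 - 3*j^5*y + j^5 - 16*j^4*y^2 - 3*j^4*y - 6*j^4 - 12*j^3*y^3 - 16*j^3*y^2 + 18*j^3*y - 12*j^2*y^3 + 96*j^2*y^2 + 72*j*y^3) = j^6 - 3*j^5*y + j^5 - 16*j^4*y^2 - 3*j^4*y - 6*j^4 - 12*j^3*y^3 - 16*j^3*y^2 + 18*j^3*y + j^3 - 12*j^2*y^3 + 96*j^2*y^2 + 3*j^2 + 72*j*y^3 - 10*j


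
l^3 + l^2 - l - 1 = (l - 1)*(l + 1)^2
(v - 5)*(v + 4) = v^2 - v - 20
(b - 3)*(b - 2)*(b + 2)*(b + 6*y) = b^4 + 6*b^3*y - 3*b^3 - 18*b^2*y - 4*b^2 - 24*b*y + 12*b + 72*y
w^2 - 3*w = w*(w - 3)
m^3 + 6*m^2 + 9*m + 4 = (m + 1)^2*(m + 4)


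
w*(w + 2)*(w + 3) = w^3 + 5*w^2 + 6*w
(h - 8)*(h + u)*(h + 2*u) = h^3 + 3*h^2*u - 8*h^2 + 2*h*u^2 - 24*h*u - 16*u^2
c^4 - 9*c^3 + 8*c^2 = c^2*(c - 8)*(c - 1)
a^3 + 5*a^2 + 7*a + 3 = (a + 1)^2*(a + 3)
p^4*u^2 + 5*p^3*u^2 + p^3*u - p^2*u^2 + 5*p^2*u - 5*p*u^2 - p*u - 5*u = (p - 1)*(p + 5)*(p*u + 1)*(p*u + u)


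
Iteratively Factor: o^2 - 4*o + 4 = (o - 2)*(o - 2)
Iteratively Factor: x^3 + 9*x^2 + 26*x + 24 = (x + 4)*(x^2 + 5*x + 6) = (x + 2)*(x + 4)*(x + 3)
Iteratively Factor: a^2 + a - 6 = (a - 2)*(a + 3)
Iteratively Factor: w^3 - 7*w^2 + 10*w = (w - 2)*(w^2 - 5*w) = (w - 5)*(w - 2)*(w)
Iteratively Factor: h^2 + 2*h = (h + 2)*(h)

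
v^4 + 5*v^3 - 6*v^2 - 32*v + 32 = (v - 2)*(v - 1)*(v + 4)^2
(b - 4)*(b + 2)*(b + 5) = b^3 + 3*b^2 - 18*b - 40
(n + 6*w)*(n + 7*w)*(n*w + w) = n^3*w + 13*n^2*w^2 + n^2*w + 42*n*w^3 + 13*n*w^2 + 42*w^3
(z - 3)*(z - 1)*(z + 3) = z^3 - z^2 - 9*z + 9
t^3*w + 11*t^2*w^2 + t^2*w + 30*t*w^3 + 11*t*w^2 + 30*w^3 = (t + 5*w)*(t + 6*w)*(t*w + w)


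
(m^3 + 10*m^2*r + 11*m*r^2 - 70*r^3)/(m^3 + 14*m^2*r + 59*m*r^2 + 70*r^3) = (m - 2*r)/(m + 2*r)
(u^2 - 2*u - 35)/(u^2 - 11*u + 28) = (u + 5)/(u - 4)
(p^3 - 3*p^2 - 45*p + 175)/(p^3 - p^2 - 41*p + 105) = (p - 5)/(p - 3)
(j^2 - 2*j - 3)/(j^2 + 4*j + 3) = (j - 3)/(j + 3)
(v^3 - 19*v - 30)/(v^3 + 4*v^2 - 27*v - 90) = (v + 2)/(v + 6)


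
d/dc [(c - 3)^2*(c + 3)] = 3*(c - 3)*(c + 1)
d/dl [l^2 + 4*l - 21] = 2*l + 4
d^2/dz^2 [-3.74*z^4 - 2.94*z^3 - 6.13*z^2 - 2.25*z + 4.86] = -44.88*z^2 - 17.64*z - 12.26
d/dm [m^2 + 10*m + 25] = 2*m + 10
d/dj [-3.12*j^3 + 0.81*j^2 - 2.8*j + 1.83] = -9.36*j^2 + 1.62*j - 2.8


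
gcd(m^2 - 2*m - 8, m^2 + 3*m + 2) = m + 2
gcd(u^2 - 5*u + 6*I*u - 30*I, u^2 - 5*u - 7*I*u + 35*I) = u - 5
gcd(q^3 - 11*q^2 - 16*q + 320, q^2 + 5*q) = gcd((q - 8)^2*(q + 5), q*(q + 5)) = q + 5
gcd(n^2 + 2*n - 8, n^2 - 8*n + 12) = n - 2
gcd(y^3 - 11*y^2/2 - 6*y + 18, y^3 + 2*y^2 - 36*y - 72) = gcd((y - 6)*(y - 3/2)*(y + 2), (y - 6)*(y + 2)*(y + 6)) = y^2 - 4*y - 12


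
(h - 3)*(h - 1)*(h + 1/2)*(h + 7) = h^4 + 7*h^3/2 - 47*h^2/2 + 17*h/2 + 21/2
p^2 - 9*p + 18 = (p - 6)*(p - 3)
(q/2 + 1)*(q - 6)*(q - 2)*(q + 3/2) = q^4/2 - 9*q^3/4 - 13*q^2/2 + 9*q + 18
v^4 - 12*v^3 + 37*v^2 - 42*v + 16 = (v - 8)*(v - 2)*(v - 1)^2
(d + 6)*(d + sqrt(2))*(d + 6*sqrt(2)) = d^3 + 6*d^2 + 7*sqrt(2)*d^2 + 12*d + 42*sqrt(2)*d + 72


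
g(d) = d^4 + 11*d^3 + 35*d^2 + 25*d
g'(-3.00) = 4.00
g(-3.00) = 24.00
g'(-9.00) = -848.00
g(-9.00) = 1152.00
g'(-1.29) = -18.97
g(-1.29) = 5.15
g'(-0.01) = 24.30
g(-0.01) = -0.25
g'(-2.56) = -5.04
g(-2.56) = 23.78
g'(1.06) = 141.04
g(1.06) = 80.19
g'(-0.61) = -6.33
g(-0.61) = -4.58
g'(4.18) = 1186.33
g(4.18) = 1824.70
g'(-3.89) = 16.60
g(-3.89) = 13.85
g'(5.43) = 2018.51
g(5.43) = 3798.21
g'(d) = 4*d^3 + 33*d^2 + 70*d + 25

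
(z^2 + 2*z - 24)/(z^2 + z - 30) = (z - 4)/(z - 5)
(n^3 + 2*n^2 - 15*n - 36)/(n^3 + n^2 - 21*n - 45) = (n - 4)/(n - 5)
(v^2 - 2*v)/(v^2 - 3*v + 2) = v/(v - 1)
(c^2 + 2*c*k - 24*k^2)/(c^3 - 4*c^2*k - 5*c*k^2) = (-c^2 - 2*c*k + 24*k^2)/(c*(-c^2 + 4*c*k + 5*k^2))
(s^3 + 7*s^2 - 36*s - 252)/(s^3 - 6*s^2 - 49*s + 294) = (s + 6)/(s - 7)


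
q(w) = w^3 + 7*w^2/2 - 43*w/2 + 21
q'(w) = 3*w^2 + 7*w - 43/2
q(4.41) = 80.02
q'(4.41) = 67.71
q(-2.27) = 76.14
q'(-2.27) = -21.93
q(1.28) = 1.31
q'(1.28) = -7.62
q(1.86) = -0.45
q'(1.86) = 1.90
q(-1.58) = 59.76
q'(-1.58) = -25.07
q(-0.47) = 31.77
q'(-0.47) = -24.13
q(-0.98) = 44.49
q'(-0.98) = -25.48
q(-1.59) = 60.01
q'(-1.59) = -25.05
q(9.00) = 840.00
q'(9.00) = 284.50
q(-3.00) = 90.00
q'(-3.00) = -15.50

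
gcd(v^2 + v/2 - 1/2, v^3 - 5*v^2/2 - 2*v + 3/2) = v^2 + v/2 - 1/2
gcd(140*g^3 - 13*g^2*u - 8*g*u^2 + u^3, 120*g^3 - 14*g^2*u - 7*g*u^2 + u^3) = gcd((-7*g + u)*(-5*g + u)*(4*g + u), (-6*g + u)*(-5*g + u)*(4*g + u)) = -20*g^2 - g*u + u^2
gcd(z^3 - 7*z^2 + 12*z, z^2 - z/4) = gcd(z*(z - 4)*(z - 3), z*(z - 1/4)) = z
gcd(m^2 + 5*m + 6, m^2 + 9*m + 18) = m + 3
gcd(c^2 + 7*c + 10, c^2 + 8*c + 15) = c + 5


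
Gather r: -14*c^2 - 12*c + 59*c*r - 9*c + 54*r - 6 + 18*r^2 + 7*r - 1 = -14*c^2 - 21*c + 18*r^2 + r*(59*c + 61) - 7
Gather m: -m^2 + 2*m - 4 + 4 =-m^2 + 2*m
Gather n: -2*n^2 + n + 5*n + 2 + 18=-2*n^2 + 6*n + 20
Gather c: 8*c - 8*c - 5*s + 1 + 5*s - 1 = 0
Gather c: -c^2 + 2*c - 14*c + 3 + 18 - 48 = -c^2 - 12*c - 27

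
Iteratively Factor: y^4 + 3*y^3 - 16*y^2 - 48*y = (y + 3)*(y^3 - 16*y) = (y - 4)*(y + 3)*(y^2 + 4*y) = y*(y - 4)*(y + 3)*(y + 4)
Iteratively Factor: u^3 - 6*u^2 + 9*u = (u - 3)*(u^2 - 3*u) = u*(u - 3)*(u - 3)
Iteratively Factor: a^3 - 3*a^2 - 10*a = (a - 5)*(a^2 + 2*a) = a*(a - 5)*(a + 2)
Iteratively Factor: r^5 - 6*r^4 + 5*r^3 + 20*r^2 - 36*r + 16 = (r - 1)*(r^4 - 5*r^3 + 20*r - 16) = (r - 1)^2*(r^3 - 4*r^2 - 4*r + 16) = (r - 4)*(r - 1)^2*(r^2 - 4) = (r - 4)*(r - 2)*(r - 1)^2*(r + 2)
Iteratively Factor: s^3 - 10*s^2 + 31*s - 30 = (s - 5)*(s^2 - 5*s + 6) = (s - 5)*(s - 3)*(s - 2)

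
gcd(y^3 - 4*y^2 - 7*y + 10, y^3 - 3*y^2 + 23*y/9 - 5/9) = y - 1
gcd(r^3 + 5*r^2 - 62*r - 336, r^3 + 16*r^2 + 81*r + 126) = r^2 + 13*r + 42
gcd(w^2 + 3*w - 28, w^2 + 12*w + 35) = w + 7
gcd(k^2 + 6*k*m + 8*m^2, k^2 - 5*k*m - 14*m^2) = k + 2*m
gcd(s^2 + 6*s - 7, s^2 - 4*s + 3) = s - 1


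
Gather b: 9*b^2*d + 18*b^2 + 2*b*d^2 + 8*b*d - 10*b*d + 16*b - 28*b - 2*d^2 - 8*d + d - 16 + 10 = b^2*(9*d + 18) + b*(2*d^2 - 2*d - 12) - 2*d^2 - 7*d - 6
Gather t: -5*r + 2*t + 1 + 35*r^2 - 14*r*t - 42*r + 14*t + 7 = 35*r^2 - 47*r + t*(16 - 14*r) + 8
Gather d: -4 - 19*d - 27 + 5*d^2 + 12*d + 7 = 5*d^2 - 7*d - 24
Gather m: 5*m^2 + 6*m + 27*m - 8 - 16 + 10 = 5*m^2 + 33*m - 14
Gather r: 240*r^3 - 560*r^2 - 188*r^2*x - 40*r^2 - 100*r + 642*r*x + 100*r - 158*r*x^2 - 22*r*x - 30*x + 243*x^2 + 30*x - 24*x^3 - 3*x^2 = 240*r^3 + r^2*(-188*x - 600) + r*(-158*x^2 + 620*x) - 24*x^3 + 240*x^2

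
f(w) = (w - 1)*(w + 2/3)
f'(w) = 2*w - 1/3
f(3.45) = 10.09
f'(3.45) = 6.57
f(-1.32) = 1.52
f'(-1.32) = -2.97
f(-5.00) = 26.00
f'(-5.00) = -10.33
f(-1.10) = 0.91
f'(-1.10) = -2.53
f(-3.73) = 14.49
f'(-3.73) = -7.79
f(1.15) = 0.27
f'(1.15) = 1.97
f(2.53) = 4.89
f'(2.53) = 4.73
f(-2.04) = 4.17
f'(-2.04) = -4.41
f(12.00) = 139.33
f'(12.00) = 23.67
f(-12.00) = 147.33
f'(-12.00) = -24.33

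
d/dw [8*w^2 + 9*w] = 16*w + 9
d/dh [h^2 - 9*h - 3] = 2*h - 9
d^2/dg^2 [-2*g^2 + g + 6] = -4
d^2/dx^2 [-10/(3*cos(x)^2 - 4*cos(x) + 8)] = 10*(-36*sin(x)^4 - 62*sin(x)^2 - 77*cos(x) + 9*cos(3*x) + 82)/(3*sin(x)^2 + 4*cos(x) - 11)^3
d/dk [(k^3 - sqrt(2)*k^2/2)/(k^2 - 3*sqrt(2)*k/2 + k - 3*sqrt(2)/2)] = k*(-k*(2*k - sqrt(2))*(4*k - 3*sqrt(2) + 2) + 2*(3*k - sqrt(2))*(2*k^2 - 3*sqrt(2)*k + 2*k - 3*sqrt(2)))/(2*k^2 - 3*sqrt(2)*k + 2*k - 3*sqrt(2))^2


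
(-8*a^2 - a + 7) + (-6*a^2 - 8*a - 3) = -14*a^2 - 9*a + 4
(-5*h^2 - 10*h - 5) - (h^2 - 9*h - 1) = -6*h^2 - h - 4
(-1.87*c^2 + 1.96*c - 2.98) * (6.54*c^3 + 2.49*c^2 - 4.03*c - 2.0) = -12.2298*c^5 + 8.1621*c^4 - 7.0727*c^3 - 11.579*c^2 + 8.0894*c + 5.96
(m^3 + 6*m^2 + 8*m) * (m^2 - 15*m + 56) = m^5 - 9*m^4 - 26*m^3 + 216*m^2 + 448*m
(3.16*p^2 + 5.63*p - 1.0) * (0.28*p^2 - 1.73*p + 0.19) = 0.8848*p^4 - 3.8904*p^3 - 9.4195*p^2 + 2.7997*p - 0.19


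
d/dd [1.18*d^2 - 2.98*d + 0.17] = 2.36*d - 2.98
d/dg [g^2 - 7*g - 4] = 2*g - 7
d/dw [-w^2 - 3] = -2*w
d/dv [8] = 0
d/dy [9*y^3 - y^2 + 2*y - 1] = 27*y^2 - 2*y + 2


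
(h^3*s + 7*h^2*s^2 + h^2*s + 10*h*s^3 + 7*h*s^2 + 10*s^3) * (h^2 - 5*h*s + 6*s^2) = h^5*s + 2*h^4*s^2 + h^4*s - 19*h^3*s^3 + 2*h^3*s^2 - 8*h^2*s^4 - 19*h^2*s^3 + 60*h*s^5 - 8*h*s^4 + 60*s^5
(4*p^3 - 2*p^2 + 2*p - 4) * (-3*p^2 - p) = -12*p^5 + 2*p^4 - 4*p^3 + 10*p^2 + 4*p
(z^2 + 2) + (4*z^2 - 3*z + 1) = 5*z^2 - 3*z + 3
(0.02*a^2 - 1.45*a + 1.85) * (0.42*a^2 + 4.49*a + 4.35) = 0.0084*a^4 - 0.5192*a^3 - 5.6465*a^2 + 1.999*a + 8.0475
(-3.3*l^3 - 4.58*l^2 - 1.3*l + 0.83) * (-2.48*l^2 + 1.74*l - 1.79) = 8.184*l^5 + 5.6164*l^4 + 1.1618*l^3 + 3.8778*l^2 + 3.7712*l - 1.4857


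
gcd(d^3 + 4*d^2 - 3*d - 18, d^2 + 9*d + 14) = 1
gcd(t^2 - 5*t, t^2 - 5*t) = t^2 - 5*t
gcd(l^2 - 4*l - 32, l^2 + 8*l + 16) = l + 4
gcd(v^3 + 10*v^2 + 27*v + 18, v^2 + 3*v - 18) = v + 6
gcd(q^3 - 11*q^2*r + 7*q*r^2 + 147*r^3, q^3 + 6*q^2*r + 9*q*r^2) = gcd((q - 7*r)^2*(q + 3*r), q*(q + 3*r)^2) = q + 3*r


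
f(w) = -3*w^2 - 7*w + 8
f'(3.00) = -25.00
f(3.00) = -40.00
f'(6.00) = -43.00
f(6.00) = -142.00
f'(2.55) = -22.30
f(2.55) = -29.36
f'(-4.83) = 21.98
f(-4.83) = -28.18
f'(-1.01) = -0.94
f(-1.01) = 12.01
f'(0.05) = -7.30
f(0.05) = 7.64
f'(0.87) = -12.22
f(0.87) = -0.36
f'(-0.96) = -1.24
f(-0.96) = 11.96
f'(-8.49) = 43.94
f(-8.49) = -148.81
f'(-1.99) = 4.94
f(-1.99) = 10.05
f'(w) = -6*w - 7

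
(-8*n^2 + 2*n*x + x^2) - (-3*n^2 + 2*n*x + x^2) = -5*n^2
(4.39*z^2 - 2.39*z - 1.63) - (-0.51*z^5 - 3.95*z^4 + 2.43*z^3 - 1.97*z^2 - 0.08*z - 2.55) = 0.51*z^5 + 3.95*z^4 - 2.43*z^3 + 6.36*z^2 - 2.31*z + 0.92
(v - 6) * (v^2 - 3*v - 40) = v^3 - 9*v^2 - 22*v + 240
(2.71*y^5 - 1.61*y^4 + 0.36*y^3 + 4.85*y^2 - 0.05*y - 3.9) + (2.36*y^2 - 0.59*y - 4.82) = 2.71*y^5 - 1.61*y^4 + 0.36*y^3 + 7.21*y^2 - 0.64*y - 8.72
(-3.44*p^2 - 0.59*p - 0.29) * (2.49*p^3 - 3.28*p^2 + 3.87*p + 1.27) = -8.5656*p^5 + 9.8141*p^4 - 12.0997*p^3 - 5.7009*p^2 - 1.8716*p - 0.3683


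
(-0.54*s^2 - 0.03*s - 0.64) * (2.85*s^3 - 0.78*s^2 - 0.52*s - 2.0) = -1.539*s^5 + 0.3357*s^4 - 1.5198*s^3 + 1.5948*s^2 + 0.3928*s + 1.28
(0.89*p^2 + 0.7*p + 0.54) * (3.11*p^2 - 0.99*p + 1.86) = 2.7679*p^4 + 1.2959*p^3 + 2.6418*p^2 + 0.7674*p + 1.0044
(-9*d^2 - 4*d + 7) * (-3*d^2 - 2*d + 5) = 27*d^4 + 30*d^3 - 58*d^2 - 34*d + 35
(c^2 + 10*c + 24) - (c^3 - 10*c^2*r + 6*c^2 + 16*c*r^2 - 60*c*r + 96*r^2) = -c^3 + 10*c^2*r - 5*c^2 - 16*c*r^2 + 60*c*r + 10*c - 96*r^2 + 24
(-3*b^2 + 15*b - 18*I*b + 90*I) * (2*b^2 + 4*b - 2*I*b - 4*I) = -6*b^4 + 18*b^3 - 30*I*b^3 + 24*b^2 + 90*I*b^2 + 108*b + 300*I*b + 360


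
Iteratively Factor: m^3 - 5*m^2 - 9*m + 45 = (m + 3)*(m^2 - 8*m + 15) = (m - 3)*(m + 3)*(m - 5)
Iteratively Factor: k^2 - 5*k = (k - 5)*(k)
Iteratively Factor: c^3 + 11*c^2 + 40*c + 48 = (c + 4)*(c^2 + 7*c + 12) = (c + 4)^2*(c + 3)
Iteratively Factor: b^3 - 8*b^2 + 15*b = (b - 5)*(b^2 - 3*b) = b*(b - 5)*(b - 3)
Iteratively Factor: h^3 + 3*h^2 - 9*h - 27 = (h + 3)*(h^2 - 9) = (h + 3)^2*(h - 3)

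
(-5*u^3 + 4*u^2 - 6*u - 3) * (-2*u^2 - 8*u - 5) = 10*u^5 + 32*u^4 + 5*u^3 + 34*u^2 + 54*u + 15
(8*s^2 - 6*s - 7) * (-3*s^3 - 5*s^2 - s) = -24*s^5 - 22*s^4 + 43*s^3 + 41*s^2 + 7*s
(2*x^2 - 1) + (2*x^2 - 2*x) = 4*x^2 - 2*x - 1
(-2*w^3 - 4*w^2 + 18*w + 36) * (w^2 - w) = -2*w^5 - 2*w^4 + 22*w^3 + 18*w^2 - 36*w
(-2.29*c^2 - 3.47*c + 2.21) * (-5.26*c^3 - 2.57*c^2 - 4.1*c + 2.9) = 12.0454*c^5 + 24.1375*c^4 + 6.6823*c^3 + 1.9063*c^2 - 19.124*c + 6.409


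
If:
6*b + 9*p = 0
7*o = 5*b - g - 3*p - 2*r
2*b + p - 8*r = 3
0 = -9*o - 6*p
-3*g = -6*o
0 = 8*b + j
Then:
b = -9/32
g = -1/4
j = 9/4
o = -1/8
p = 3/16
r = -27/64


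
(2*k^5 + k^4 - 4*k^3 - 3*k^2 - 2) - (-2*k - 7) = 2*k^5 + k^4 - 4*k^3 - 3*k^2 + 2*k + 5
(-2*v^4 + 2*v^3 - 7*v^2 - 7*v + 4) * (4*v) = -8*v^5 + 8*v^4 - 28*v^3 - 28*v^2 + 16*v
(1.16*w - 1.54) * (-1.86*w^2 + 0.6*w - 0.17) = -2.1576*w^3 + 3.5604*w^2 - 1.1212*w + 0.2618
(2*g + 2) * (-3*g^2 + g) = -6*g^3 - 4*g^2 + 2*g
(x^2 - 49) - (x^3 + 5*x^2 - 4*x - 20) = -x^3 - 4*x^2 + 4*x - 29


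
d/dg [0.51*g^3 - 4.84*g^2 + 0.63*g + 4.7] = 1.53*g^2 - 9.68*g + 0.63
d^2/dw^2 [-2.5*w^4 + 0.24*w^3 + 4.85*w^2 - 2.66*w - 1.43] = -30.0*w^2 + 1.44*w + 9.7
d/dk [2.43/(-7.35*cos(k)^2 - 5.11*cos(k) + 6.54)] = -(35.721*cos(k) + 12.4173)*sin(k)/(7.35*cos(k)^2 + 5.11*cos(k) - 6.54)^2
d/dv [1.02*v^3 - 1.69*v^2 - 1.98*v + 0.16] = 3.06*v^2 - 3.38*v - 1.98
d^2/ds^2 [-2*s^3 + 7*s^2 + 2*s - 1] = 14 - 12*s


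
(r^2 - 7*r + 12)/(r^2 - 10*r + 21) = (r - 4)/(r - 7)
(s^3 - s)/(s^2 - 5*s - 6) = s*(s - 1)/(s - 6)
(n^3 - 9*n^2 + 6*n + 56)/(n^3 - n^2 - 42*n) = (n^2 - 2*n - 8)/(n*(n + 6))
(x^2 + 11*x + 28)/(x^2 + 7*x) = (x + 4)/x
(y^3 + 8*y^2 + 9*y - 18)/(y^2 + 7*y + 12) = (y^2 + 5*y - 6)/(y + 4)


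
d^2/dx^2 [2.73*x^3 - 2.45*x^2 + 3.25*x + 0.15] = 16.38*x - 4.9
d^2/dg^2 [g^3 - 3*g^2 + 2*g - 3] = 6*g - 6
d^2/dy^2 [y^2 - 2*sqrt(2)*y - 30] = 2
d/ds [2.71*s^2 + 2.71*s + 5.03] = 5.42*s + 2.71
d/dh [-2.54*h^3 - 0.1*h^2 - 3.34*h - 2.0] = -7.62*h^2 - 0.2*h - 3.34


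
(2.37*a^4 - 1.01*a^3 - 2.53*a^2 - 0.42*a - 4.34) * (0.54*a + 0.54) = 1.2798*a^5 + 0.7344*a^4 - 1.9116*a^3 - 1.593*a^2 - 2.5704*a - 2.3436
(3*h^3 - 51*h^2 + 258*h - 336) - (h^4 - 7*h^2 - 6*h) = -h^4 + 3*h^3 - 44*h^2 + 264*h - 336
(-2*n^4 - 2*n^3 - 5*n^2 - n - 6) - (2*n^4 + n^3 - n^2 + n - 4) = -4*n^4 - 3*n^3 - 4*n^2 - 2*n - 2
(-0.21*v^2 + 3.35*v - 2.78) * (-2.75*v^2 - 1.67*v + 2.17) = 0.5775*v^4 - 8.8618*v^3 + 1.5948*v^2 + 11.9121*v - 6.0326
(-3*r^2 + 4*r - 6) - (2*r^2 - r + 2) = -5*r^2 + 5*r - 8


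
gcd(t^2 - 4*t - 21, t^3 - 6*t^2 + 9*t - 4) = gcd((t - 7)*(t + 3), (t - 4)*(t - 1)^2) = 1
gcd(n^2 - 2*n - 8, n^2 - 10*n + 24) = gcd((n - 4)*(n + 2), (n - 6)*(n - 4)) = n - 4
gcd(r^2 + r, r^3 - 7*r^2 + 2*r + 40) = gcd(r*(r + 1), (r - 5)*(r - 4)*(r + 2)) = 1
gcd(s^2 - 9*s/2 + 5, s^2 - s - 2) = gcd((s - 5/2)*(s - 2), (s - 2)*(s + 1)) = s - 2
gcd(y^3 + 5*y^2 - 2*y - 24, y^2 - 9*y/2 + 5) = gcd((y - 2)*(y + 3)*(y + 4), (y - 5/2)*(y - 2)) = y - 2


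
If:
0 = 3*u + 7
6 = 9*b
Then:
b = 2/3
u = -7/3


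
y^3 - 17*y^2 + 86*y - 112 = (y - 8)*(y - 7)*(y - 2)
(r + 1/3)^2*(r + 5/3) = r^3 + 7*r^2/3 + 11*r/9 + 5/27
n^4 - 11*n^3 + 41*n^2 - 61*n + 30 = (n - 5)*(n - 3)*(n - 2)*(n - 1)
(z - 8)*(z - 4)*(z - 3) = z^3 - 15*z^2 + 68*z - 96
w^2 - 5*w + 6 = (w - 3)*(w - 2)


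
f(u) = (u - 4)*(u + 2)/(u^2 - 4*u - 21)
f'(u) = (4 - 2*u)*(u - 4)*(u + 2)/(u^2 - 4*u - 21)^2 + (u - 4)/(u^2 - 4*u - 21) + (u + 2)/(u^2 - 4*u - 21)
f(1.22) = 0.37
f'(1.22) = -0.04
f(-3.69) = 1.76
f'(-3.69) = 1.45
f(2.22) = 0.30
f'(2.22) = -0.09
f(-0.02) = 0.38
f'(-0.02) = 0.02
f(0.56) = 0.38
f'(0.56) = -0.01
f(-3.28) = 3.24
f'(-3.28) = 8.90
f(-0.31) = 0.37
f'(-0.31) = 0.05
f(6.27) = -2.77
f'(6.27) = -5.06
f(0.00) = 0.38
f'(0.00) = 0.02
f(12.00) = 1.49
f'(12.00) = -0.10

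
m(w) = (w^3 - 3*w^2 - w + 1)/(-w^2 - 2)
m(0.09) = -0.44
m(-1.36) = 1.48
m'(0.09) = 0.79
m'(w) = 2*w*(w^3 - 3*w^2 - w + 1)/(-w^2 - 2)^2 + (3*w^2 - 6*w - 1)/(-w^2 - 2)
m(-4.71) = 6.84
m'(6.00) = -1.01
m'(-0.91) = -2.15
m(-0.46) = -0.33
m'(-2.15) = -1.87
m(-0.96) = 0.58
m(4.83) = -1.53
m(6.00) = -2.71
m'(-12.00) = -1.03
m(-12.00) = 14.71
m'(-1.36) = -2.25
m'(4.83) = -0.99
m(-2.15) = 3.12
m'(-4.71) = -1.22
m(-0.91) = 0.47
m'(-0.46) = -1.22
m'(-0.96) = -2.20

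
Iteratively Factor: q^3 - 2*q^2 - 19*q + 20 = (q + 4)*(q^2 - 6*q + 5) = (q - 1)*(q + 4)*(q - 5)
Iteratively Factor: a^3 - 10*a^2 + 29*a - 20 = (a - 4)*(a^2 - 6*a + 5) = (a - 5)*(a - 4)*(a - 1)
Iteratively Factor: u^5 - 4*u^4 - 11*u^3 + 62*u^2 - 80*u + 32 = (u - 1)*(u^4 - 3*u^3 - 14*u^2 + 48*u - 32) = (u - 4)*(u - 1)*(u^3 + u^2 - 10*u + 8) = (u - 4)*(u - 1)^2*(u^2 + 2*u - 8) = (u - 4)*(u - 1)^2*(u + 4)*(u - 2)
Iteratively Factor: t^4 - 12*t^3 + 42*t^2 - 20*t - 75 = (t - 5)*(t^3 - 7*t^2 + 7*t + 15) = (t - 5)*(t + 1)*(t^2 - 8*t + 15) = (t - 5)^2*(t + 1)*(t - 3)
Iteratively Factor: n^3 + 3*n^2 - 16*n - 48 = (n - 4)*(n^2 + 7*n + 12) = (n - 4)*(n + 3)*(n + 4)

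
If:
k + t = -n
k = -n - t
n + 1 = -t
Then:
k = 1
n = -t - 1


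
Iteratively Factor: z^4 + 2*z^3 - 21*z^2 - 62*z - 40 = (z + 4)*(z^3 - 2*z^2 - 13*z - 10) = (z + 1)*(z + 4)*(z^2 - 3*z - 10) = (z - 5)*(z + 1)*(z + 4)*(z + 2)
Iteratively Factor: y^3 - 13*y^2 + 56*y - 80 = (y - 4)*(y^2 - 9*y + 20) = (y - 5)*(y - 4)*(y - 4)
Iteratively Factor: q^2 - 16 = (q + 4)*(q - 4)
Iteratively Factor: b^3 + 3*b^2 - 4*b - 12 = (b + 2)*(b^2 + b - 6) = (b + 2)*(b + 3)*(b - 2)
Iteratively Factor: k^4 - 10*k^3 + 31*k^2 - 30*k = (k)*(k^3 - 10*k^2 + 31*k - 30) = k*(k - 2)*(k^2 - 8*k + 15) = k*(k - 5)*(k - 2)*(k - 3)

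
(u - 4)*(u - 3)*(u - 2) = u^3 - 9*u^2 + 26*u - 24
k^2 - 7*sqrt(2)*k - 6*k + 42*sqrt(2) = (k - 6)*(k - 7*sqrt(2))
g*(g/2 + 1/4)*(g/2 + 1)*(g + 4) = g^4/4 + 13*g^3/8 + 11*g^2/4 + g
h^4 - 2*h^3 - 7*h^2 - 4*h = h*(h - 4)*(h + 1)^2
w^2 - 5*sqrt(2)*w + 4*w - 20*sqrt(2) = (w + 4)*(w - 5*sqrt(2))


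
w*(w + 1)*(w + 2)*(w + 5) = w^4 + 8*w^3 + 17*w^2 + 10*w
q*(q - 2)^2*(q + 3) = q^4 - q^3 - 8*q^2 + 12*q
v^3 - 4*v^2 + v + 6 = (v - 3)*(v - 2)*(v + 1)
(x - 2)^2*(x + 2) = x^3 - 2*x^2 - 4*x + 8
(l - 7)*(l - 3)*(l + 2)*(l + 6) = l^4 - 2*l^3 - 47*l^2 + 48*l + 252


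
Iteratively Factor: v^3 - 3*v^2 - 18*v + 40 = (v - 5)*(v^2 + 2*v - 8) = (v - 5)*(v - 2)*(v + 4)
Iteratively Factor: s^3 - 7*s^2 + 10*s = (s - 5)*(s^2 - 2*s) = s*(s - 5)*(s - 2)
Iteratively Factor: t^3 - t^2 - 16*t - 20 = (t - 5)*(t^2 + 4*t + 4) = (t - 5)*(t + 2)*(t + 2)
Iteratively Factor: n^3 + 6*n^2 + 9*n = (n + 3)*(n^2 + 3*n) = n*(n + 3)*(n + 3)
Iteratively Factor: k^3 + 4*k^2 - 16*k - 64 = (k + 4)*(k^2 - 16) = (k + 4)^2*(k - 4)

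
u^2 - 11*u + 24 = (u - 8)*(u - 3)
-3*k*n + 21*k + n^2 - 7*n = (-3*k + n)*(n - 7)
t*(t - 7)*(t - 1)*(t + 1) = t^4 - 7*t^3 - t^2 + 7*t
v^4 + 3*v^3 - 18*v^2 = v^2*(v - 3)*(v + 6)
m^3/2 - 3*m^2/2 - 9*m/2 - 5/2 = (m/2 + 1/2)*(m - 5)*(m + 1)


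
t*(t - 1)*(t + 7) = t^3 + 6*t^2 - 7*t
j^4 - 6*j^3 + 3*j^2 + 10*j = j*(j - 5)*(j - 2)*(j + 1)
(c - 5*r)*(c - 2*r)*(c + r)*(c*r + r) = c^4*r - 6*c^3*r^2 + c^3*r + 3*c^2*r^3 - 6*c^2*r^2 + 10*c*r^4 + 3*c*r^3 + 10*r^4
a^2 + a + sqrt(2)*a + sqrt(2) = (a + 1)*(a + sqrt(2))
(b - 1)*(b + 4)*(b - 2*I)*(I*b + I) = I*b^4 + 2*b^3 + 4*I*b^3 + 8*b^2 - I*b^2 - 2*b - 4*I*b - 8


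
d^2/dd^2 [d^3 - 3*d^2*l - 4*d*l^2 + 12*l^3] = 6*d - 6*l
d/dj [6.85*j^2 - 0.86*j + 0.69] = 13.7*j - 0.86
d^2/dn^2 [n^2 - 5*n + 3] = 2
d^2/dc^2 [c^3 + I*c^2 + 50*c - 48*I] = 6*c + 2*I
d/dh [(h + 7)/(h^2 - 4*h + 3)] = (h^2 - 4*h - 2*(h - 2)*(h + 7) + 3)/(h^2 - 4*h + 3)^2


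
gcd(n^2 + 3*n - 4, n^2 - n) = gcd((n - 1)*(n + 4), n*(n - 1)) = n - 1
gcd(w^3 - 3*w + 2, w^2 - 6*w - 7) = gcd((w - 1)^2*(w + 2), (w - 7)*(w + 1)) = 1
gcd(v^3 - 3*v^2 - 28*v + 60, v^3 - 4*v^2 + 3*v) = 1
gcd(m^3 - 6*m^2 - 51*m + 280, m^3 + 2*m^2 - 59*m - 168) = m^2 - m - 56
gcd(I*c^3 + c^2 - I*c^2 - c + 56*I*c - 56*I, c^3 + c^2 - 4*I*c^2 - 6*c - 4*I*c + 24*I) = 1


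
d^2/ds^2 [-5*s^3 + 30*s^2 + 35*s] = 60 - 30*s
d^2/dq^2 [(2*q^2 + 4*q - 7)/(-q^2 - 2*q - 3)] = 26*(3*q^2 + 6*q + 1)/(q^6 + 6*q^5 + 21*q^4 + 44*q^3 + 63*q^2 + 54*q + 27)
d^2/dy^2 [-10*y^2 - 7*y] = -20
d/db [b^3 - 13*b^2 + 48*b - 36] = 3*b^2 - 26*b + 48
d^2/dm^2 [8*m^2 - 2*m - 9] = 16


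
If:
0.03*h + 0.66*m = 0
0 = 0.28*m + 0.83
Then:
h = 65.21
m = -2.96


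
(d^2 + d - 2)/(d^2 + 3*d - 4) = (d + 2)/(d + 4)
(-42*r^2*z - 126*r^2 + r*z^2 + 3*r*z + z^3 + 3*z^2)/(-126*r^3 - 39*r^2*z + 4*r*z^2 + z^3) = (z + 3)/(3*r + z)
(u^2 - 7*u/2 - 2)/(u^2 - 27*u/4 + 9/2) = 2*(2*u^2 - 7*u - 4)/(4*u^2 - 27*u + 18)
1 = 1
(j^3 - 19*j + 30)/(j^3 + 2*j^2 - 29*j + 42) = (j + 5)/(j + 7)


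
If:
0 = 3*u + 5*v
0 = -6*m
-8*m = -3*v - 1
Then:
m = 0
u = 5/9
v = -1/3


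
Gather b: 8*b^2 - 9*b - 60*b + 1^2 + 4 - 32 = 8*b^2 - 69*b - 27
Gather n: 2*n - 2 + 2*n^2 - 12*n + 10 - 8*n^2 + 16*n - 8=-6*n^2 + 6*n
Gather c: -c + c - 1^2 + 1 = 0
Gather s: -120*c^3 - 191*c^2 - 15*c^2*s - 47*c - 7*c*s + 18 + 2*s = -120*c^3 - 191*c^2 - 47*c + s*(-15*c^2 - 7*c + 2) + 18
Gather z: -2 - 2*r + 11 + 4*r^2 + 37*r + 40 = 4*r^2 + 35*r + 49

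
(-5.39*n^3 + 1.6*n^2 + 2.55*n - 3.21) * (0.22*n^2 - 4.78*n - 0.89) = -1.1858*n^5 + 26.1162*n^4 - 2.2899*n^3 - 14.3192*n^2 + 13.0743*n + 2.8569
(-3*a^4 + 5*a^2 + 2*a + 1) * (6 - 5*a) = 15*a^5 - 18*a^4 - 25*a^3 + 20*a^2 + 7*a + 6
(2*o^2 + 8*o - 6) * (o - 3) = 2*o^3 + 2*o^2 - 30*o + 18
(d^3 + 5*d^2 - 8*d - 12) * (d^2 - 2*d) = d^5 + 3*d^4 - 18*d^3 + 4*d^2 + 24*d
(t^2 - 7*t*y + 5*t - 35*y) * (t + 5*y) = t^3 - 2*t^2*y + 5*t^2 - 35*t*y^2 - 10*t*y - 175*y^2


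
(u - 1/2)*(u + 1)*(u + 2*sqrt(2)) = u^3 + u^2/2 + 2*sqrt(2)*u^2 - u/2 + sqrt(2)*u - sqrt(2)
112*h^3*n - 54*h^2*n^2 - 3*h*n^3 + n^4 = n*(-8*h + n)*(-2*h + n)*(7*h + n)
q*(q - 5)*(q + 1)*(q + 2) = q^4 - 2*q^3 - 13*q^2 - 10*q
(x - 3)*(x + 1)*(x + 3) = x^3 + x^2 - 9*x - 9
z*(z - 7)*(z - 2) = z^3 - 9*z^2 + 14*z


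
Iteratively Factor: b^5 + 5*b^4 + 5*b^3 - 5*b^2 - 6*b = (b)*(b^4 + 5*b^3 + 5*b^2 - 5*b - 6) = b*(b + 3)*(b^3 + 2*b^2 - b - 2) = b*(b + 2)*(b + 3)*(b^2 - 1) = b*(b - 1)*(b + 2)*(b + 3)*(b + 1)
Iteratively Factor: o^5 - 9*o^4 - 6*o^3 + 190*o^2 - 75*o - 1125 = (o + 3)*(o^4 - 12*o^3 + 30*o^2 + 100*o - 375) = (o + 3)^2*(o^3 - 15*o^2 + 75*o - 125) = (o - 5)*(o + 3)^2*(o^2 - 10*o + 25) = (o - 5)^2*(o + 3)^2*(o - 5)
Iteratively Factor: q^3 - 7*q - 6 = (q - 3)*(q^2 + 3*q + 2) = (q - 3)*(q + 1)*(q + 2)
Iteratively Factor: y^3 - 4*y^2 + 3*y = (y - 3)*(y^2 - y) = (y - 3)*(y - 1)*(y)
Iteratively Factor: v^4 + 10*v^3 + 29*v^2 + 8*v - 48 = (v + 4)*(v^3 + 6*v^2 + 5*v - 12) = (v - 1)*(v + 4)*(v^2 + 7*v + 12) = (v - 1)*(v + 3)*(v + 4)*(v + 4)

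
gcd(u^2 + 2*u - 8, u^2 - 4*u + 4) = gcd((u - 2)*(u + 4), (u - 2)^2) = u - 2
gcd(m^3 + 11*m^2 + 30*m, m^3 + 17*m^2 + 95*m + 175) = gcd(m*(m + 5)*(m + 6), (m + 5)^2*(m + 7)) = m + 5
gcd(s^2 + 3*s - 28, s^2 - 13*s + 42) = 1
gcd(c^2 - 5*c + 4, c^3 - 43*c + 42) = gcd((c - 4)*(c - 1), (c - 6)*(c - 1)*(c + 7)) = c - 1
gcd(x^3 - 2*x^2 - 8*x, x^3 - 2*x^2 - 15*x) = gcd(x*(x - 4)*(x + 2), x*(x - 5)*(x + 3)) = x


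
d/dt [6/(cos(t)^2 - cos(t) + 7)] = 6*(2*cos(t) - 1)*sin(t)/(sin(t)^2 + cos(t) - 8)^2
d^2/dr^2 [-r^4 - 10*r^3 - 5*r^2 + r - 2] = -12*r^2 - 60*r - 10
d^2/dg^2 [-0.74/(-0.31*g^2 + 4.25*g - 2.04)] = (-0.142228*g^2 + 1.9499*g + 0.74*(0.62*g - 4.25)*(1.24*g - 8.5) - 0.935952)/(0.31*g^2 - 4.25*g + 2.04)^3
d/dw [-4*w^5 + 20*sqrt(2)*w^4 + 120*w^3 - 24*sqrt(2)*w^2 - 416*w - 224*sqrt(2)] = -20*w^4 + 80*sqrt(2)*w^3 + 360*w^2 - 48*sqrt(2)*w - 416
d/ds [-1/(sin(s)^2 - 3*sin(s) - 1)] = (2*sin(s) - 3)*cos(s)/(3*sin(s) + cos(s)^2)^2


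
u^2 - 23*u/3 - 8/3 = (u - 8)*(u + 1/3)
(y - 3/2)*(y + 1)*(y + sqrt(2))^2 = y^4 - y^3/2 + 2*sqrt(2)*y^3 - sqrt(2)*y^2 + y^2/2 - 3*sqrt(2)*y - y - 3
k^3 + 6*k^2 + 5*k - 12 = (k - 1)*(k + 3)*(k + 4)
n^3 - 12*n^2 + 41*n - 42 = (n - 7)*(n - 3)*(n - 2)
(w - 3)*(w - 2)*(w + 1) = w^3 - 4*w^2 + w + 6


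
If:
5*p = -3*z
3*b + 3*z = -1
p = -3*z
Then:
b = -1/3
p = 0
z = 0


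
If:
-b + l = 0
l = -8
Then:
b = -8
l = -8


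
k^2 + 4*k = k*(k + 4)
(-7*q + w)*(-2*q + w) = 14*q^2 - 9*q*w + w^2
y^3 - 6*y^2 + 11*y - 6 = (y - 3)*(y - 2)*(y - 1)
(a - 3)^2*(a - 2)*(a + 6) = a^4 - 2*a^3 - 27*a^2 + 108*a - 108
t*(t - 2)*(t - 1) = t^3 - 3*t^2 + 2*t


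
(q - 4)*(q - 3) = q^2 - 7*q + 12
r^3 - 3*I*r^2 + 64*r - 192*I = (r - 8*I)*(r - 3*I)*(r + 8*I)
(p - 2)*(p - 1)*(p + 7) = p^3 + 4*p^2 - 19*p + 14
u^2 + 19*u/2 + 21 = (u + 7/2)*(u + 6)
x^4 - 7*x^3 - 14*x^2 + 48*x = x*(x - 8)*(x - 2)*(x + 3)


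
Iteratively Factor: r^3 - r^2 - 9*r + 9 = (r + 3)*(r^2 - 4*r + 3) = (r - 1)*(r + 3)*(r - 3)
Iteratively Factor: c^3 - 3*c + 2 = (c - 1)*(c^2 + c - 2) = (c - 1)*(c + 2)*(c - 1)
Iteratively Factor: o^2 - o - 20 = (o + 4)*(o - 5)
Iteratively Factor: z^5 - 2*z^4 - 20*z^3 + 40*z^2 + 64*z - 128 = (z + 4)*(z^4 - 6*z^3 + 4*z^2 + 24*z - 32) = (z + 2)*(z + 4)*(z^3 - 8*z^2 + 20*z - 16) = (z - 4)*(z + 2)*(z + 4)*(z^2 - 4*z + 4) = (z - 4)*(z - 2)*(z + 2)*(z + 4)*(z - 2)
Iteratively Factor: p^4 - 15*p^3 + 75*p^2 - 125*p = (p - 5)*(p^3 - 10*p^2 + 25*p) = p*(p - 5)*(p^2 - 10*p + 25) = p*(p - 5)^2*(p - 5)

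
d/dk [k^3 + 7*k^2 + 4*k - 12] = 3*k^2 + 14*k + 4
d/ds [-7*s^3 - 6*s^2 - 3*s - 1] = -21*s^2 - 12*s - 3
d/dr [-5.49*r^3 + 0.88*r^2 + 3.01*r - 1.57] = -16.47*r^2 + 1.76*r + 3.01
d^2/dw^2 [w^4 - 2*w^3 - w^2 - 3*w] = 12*w^2 - 12*w - 2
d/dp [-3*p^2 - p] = -6*p - 1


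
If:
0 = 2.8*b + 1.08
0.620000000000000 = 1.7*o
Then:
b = -0.39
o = 0.36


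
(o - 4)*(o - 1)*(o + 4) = o^3 - o^2 - 16*o + 16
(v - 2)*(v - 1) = v^2 - 3*v + 2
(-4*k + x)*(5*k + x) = -20*k^2 + k*x + x^2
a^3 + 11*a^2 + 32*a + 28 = (a + 2)^2*(a + 7)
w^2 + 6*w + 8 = (w + 2)*(w + 4)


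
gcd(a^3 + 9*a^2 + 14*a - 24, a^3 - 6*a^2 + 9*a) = 1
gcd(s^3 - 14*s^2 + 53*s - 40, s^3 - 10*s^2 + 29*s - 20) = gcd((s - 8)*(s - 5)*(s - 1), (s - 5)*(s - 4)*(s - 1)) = s^2 - 6*s + 5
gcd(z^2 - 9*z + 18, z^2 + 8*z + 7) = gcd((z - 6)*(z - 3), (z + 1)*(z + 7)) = 1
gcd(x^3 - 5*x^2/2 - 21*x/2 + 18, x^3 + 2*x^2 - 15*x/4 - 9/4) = x^2 + 3*x/2 - 9/2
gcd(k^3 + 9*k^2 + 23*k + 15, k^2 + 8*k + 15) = k^2 + 8*k + 15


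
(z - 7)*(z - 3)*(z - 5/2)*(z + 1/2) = z^4 - 12*z^3 + 159*z^2/4 - 59*z/2 - 105/4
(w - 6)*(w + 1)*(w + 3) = w^3 - 2*w^2 - 21*w - 18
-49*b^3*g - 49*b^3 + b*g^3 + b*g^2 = (-7*b + g)*(7*b + g)*(b*g + b)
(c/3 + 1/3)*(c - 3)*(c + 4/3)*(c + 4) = c^4/3 + 10*c^3/9 - 25*c^2/9 - 80*c/9 - 16/3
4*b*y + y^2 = y*(4*b + y)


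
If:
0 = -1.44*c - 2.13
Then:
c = -1.48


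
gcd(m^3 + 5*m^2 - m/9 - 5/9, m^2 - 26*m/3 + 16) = 1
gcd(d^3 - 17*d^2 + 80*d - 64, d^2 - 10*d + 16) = d - 8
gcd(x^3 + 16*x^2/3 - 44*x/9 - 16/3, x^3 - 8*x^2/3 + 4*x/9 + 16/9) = x^2 - 2*x/3 - 8/9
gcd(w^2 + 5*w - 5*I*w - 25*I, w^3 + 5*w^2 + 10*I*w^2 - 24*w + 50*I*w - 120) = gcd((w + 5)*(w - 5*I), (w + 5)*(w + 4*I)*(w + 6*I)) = w + 5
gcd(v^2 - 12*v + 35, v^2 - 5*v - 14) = v - 7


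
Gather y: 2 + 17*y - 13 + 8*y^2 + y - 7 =8*y^2 + 18*y - 18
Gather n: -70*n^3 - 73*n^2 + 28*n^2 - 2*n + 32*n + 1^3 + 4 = -70*n^3 - 45*n^2 + 30*n + 5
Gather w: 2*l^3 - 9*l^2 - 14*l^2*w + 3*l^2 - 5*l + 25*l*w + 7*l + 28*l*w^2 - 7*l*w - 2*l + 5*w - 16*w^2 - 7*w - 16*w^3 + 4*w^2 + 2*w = 2*l^3 - 6*l^2 - 16*w^3 + w^2*(28*l - 12) + w*(-14*l^2 + 18*l)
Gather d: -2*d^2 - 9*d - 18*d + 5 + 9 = -2*d^2 - 27*d + 14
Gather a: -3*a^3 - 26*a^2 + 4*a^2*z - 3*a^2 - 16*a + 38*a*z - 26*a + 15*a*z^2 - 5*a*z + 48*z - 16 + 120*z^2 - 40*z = -3*a^3 + a^2*(4*z - 29) + a*(15*z^2 + 33*z - 42) + 120*z^2 + 8*z - 16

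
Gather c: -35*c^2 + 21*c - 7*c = -35*c^2 + 14*c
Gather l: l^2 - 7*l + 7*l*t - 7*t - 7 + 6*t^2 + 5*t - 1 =l^2 + l*(7*t - 7) + 6*t^2 - 2*t - 8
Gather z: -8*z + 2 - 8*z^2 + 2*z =-8*z^2 - 6*z + 2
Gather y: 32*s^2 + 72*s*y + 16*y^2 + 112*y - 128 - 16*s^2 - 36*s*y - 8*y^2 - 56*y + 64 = 16*s^2 + 8*y^2 + y*(36*s + 56) - 64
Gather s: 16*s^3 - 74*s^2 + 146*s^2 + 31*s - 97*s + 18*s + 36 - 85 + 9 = 16*s^3 + 72*s^2 - 48*s - 40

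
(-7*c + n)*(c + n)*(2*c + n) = -14*c^3 - 19*c^2*n - 4*c*n^2 + n^3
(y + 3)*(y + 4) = y^2 + 7*y + 12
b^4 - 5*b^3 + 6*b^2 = b^2*(b - 3)*(b - 2)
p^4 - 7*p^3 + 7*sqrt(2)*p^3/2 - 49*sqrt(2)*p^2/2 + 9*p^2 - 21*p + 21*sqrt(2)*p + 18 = (p - 6)*(p - 1)*(p + sqrt(2)/2)*(p + 3*sqrt(2))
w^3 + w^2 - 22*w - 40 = (w - 5)*(w + 2)*(w + 4)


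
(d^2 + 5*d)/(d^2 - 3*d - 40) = d/(d - 8)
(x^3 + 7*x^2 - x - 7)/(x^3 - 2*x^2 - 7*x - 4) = (x^2 + 6*x - 7)/(x^2 - 3*x - 4)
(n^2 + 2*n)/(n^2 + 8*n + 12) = n/(n + 6)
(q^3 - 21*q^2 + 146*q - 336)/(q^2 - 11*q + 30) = (q^2 - 15*q + 56)/(q - 5)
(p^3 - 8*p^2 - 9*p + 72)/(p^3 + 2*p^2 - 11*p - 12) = (p^2 - 5*p - 24)/(p^2 + 5*p + 4)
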